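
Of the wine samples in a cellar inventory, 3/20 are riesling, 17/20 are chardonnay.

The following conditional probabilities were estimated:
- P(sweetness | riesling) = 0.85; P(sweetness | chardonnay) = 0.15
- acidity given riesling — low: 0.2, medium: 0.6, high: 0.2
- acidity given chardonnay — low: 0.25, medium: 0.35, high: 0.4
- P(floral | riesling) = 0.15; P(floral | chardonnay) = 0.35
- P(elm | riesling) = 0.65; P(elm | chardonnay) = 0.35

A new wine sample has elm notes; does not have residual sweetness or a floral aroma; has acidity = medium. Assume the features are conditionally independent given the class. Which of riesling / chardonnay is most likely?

chardonnay

riesling: 0.15 × (1−0.85) × 0.6 × (1−0.15) × 0.65 = 0.00745875
chardonnay: 0.85 × (1−0.15) × 0.35 × (1−0.35) × 0.35 = 0.0575290625
Highest score → chardonnay.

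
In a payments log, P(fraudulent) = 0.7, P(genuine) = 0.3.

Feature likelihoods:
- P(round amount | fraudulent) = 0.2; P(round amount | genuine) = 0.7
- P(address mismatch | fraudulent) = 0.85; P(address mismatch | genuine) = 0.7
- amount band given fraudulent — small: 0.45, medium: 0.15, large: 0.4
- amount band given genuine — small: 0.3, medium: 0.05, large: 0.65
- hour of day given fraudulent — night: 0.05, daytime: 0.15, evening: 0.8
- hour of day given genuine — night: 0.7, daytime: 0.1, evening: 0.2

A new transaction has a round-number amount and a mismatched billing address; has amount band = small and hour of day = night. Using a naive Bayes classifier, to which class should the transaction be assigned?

genuine

fraudulent: 0.7 × 0.2 × 0.85 × 0.45 × 0.05 = 0.0026775
genuine: 0.3 × 0.7 × 0.7 × 0.3 × 0.7 = 0.03087
Highest score → genuine.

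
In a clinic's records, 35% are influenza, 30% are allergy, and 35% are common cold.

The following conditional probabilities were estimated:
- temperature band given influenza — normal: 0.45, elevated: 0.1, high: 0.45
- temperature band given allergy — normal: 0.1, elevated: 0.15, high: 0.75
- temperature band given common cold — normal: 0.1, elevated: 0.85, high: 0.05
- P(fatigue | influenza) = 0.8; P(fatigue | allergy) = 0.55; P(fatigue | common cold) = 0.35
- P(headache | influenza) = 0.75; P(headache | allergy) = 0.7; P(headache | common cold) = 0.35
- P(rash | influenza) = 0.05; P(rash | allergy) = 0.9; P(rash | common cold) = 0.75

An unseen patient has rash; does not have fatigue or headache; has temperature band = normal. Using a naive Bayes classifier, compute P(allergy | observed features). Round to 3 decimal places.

0.241

influenza: 0.35 × 0.45 × (1−0.8) × (1−0.75) × 0.05 = 0.00039375
allergy: 0.3 × 0.1 × (1−0.55) × (1−0.7) × 0.9 = 0.003645
common cold: 0.35 × 0.1 × (1−0.35) × (1−0.35) × 0.75 = 0.011090625
P(allergy | x) = 0.003645 / 0.015129375 ≈ 0.241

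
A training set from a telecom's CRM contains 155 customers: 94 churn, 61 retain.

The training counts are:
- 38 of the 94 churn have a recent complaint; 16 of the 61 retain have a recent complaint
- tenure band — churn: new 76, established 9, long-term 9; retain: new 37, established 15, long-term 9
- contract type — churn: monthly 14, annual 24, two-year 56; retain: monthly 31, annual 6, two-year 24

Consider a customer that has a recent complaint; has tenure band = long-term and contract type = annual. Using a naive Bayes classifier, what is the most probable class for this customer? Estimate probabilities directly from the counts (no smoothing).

churn

churn: (94/155) × (38/94) × (9/94) × (24/94) ≈ 0.00599308
retain: (61/155) × (16/61) × (9/61) × (6/61) ≈ 0.00149804
Highest score → churn.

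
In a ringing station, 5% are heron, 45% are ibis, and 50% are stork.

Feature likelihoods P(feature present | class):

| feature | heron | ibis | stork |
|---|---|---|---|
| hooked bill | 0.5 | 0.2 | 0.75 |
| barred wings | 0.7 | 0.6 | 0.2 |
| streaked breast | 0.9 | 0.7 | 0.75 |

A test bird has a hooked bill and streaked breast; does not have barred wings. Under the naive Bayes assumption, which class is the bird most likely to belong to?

heron: 0.05 × 0.5 × (1−0.7) × 0.9 = 0.00675
ibis: 0.45 × 0.2 × (1−0.6) × 0.7 = 0.0252
stork: 0.5 × 0.75 × (1−0.2) × 0.75 = 0.225
Highest score → stork.

stork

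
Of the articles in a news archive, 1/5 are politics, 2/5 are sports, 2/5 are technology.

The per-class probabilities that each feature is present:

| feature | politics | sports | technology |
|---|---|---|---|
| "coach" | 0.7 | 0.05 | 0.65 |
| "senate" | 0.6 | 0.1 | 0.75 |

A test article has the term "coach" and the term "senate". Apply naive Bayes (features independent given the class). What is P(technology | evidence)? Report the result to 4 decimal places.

0.6940

politics: 0.2 × 0.7 × 0.6 = 0.084
sports: 0.4 × 0.05 × 0.1 = 0.002
technology: 0.4 × 0.65 × 0.75 = 0.195
P(technology | x) = 0.195 / 0.281 ≈ 0.6940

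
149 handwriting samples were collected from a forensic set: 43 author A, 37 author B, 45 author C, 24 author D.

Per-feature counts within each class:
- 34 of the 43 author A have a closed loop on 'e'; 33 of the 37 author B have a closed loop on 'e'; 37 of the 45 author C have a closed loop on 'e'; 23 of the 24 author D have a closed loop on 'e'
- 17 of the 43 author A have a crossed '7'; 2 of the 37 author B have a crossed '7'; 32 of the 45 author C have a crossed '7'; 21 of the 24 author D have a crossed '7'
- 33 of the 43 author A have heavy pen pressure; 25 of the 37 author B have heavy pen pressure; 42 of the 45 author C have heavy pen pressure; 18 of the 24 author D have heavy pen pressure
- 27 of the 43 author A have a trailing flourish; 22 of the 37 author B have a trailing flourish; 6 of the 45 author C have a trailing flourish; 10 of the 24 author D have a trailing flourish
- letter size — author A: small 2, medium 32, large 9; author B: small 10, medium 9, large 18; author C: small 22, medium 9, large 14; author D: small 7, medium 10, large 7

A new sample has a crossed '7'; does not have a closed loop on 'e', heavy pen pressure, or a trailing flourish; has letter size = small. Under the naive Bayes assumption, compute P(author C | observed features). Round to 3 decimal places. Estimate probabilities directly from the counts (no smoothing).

author A: (43/149) × (9/43) × (17/43) × (10/43) × (16/43) × (2/43) ≈ 0.0000961128
author B: (37/149) × (4/37) × (2/37) × (12/37) × (15/37) × (10/37) ≈ 0.0000515667
author C: (45/149) × (8/45) × (32/45) × (3/45) × (39/45) × (22/45) ≈ 0.00107848
author D: (24/149) × (1/24) × (21/24) × (6/24) × (14/24) × (7/24) ≈ 0.000249784
P(author C | x) = 0.00107848 / 0.0014759435 ≈ 0.731

0.731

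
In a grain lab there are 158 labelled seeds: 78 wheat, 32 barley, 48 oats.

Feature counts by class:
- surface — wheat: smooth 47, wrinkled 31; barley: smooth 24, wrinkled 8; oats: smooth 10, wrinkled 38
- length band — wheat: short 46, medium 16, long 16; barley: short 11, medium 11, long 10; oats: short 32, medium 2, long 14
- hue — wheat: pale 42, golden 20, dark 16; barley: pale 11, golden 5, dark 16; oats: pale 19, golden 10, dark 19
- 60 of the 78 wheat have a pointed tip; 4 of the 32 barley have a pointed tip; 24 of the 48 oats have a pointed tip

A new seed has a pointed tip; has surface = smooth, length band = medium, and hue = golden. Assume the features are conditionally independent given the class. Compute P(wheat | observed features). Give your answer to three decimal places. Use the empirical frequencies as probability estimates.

0.903

wheat: (78/158) × (47/78) × (16/78) × (20/78) × (60/78) ≈ 0.0120353
barley: (32/158) × (24/32) × (11/32) × (5/32) × (4/32) ≈ 0.00101983
oats: (48/158) × (10/48) × (2/48) × (10/48) × (24/48) ≈ 0.000274701
P(wheat | x) = 0.0120353 / 0.013329831 ≈ 0.903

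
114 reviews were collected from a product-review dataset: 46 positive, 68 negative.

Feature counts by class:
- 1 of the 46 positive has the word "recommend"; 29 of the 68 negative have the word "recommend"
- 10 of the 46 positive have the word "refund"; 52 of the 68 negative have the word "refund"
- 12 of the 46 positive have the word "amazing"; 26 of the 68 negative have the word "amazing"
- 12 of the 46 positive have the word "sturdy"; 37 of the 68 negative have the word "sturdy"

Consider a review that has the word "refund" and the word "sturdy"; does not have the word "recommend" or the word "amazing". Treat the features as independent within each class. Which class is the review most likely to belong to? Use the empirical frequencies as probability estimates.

negative

positive: (46/114) × (45/46) × (10/46) × (34/46) × (12/46) ≈ 0.016546
negative: (68/114) × (39/68) × (52/68) × (42/68) × (37/68) ≈ 0.0879199
Highest score → negative.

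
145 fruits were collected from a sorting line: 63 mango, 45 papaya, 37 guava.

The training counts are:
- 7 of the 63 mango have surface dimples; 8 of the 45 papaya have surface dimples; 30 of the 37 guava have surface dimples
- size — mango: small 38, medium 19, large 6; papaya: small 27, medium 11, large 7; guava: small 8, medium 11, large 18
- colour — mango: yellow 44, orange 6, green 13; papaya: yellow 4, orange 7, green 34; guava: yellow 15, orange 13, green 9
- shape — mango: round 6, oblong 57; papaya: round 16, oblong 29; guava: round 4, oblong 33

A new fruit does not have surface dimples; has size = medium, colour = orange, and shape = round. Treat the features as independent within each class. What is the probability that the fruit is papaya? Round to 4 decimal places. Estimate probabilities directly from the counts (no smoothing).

0.6829

mango: (63/145) × (56/63) × (19/63) × (6/63) × (6/63) ≈ 0.00105646
papaya: (45/145) × (37/45) × (11/45) × (7/45) × (16/45) ≈ 0.0034499
guava: (37/145) × (7/37) × (11/37) × (13/37) × (4/37) ≈ 0.000545156
P(papaya | x) = 0.0034499 / 0.005051516 ≈ 0.6829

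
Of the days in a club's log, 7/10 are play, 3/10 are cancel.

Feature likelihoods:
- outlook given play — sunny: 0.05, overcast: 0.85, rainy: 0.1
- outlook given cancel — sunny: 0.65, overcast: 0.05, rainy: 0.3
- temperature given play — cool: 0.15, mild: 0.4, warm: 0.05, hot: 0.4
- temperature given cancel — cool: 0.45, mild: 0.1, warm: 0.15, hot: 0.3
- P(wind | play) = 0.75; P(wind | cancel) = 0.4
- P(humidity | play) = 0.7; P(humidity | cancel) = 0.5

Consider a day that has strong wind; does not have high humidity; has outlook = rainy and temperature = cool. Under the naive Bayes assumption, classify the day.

play: 0.7 × 0.1 × 0.15 × 0.75 × (1−0.7) = 0.0023625
cancel: 0.3 × 0.3 × 0.45 × 0.4 × (1−0.5) = 0.0081
Highest score → cancel.

cancel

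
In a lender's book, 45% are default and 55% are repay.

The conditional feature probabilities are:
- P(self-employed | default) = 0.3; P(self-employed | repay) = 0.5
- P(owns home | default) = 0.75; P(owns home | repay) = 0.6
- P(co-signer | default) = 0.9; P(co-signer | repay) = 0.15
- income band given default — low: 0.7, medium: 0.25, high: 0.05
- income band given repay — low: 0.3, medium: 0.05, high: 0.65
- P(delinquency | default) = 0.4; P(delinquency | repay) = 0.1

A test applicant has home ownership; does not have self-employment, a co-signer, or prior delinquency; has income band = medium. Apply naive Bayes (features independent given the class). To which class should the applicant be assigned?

repay

default: 0.45 × (1−0.3) × 0.75 × (1−0.9) × 0.25 × (1−0.4) = 0.00354375
repay: 0.55 × (1−0.5) × 0.6 × (1−0.15) × 0.05 × (1−0.1) = 0.00631125
Highest score → repay.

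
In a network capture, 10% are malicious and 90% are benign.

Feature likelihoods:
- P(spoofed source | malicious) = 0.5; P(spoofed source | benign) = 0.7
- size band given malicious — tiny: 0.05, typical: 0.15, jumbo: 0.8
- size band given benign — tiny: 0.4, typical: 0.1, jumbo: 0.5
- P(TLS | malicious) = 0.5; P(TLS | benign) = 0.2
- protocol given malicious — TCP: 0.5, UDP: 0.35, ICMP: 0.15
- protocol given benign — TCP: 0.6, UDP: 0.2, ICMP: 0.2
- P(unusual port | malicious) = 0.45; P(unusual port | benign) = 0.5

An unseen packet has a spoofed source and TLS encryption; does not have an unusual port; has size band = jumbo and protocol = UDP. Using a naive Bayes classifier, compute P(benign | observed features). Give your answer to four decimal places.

0.6207

malicious: 0.1 × 0.5 × 0.8 × 0.5 × 0.35 × (1−0.45) = 0.00385
benign: 0.9 × 0.7 × 0.5 × 0.2 × 0.2 × (1−0.5) = 0.0063
P(benign | x) = 0.0063 / 0.01015 ≈ 0.6207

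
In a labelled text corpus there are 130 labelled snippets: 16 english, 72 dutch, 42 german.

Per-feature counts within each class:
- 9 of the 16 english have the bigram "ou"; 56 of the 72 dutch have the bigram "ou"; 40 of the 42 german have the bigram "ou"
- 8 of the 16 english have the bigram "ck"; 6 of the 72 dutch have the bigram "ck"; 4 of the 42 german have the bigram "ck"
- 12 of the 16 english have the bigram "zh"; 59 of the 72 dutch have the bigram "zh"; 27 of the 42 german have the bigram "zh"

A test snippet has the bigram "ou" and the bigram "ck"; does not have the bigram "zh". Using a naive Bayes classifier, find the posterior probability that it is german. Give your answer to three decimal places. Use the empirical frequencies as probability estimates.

english: (16/130) × (9/16) × (8/16) × (4/16) ≈ 0.00865385
dutch: (72/130) × (56/72) × (6/72) × (13/72) ≈ 0.00648148
german: (42/130) × (40/42) × (4/42) × (15/42) ≈ 0.0104657
P(german | x) = 0.0104657 / 0.02560103 ≈ 0.409

0.409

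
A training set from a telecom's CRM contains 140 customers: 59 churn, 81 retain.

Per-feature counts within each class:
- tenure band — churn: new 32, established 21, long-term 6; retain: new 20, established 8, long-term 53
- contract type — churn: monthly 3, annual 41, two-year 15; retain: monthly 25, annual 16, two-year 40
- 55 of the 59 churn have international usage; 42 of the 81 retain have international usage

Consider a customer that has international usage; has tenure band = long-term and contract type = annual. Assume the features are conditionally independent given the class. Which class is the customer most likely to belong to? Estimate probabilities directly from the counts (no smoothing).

churn: (59/140) × (6/59) × (41/59) × (55/59) ≈ 0.027763
retain: (81/140) × (53/81) × (16/81) × (42/81) ≈ 0.0387746
Highest score → retain.

retain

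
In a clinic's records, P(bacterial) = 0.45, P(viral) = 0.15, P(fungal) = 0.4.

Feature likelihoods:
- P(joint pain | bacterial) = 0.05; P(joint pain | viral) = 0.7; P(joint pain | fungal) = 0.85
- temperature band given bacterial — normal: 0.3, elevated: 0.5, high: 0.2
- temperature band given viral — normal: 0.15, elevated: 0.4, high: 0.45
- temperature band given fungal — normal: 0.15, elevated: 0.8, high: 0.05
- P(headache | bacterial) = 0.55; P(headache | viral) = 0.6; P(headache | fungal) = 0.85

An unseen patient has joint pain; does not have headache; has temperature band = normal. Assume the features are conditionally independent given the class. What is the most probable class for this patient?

fungal

bacterial: 0.45 × 0.05 × 0.3 × (1−0.55) = 0.0030375
viral: 0.15 × 0.7 × 0.15 × (1−0.6) = 0.0063
fungal: 0.4 × 0.85 × 0.15 × (1−0.85) = 0.00765
Highest score → fungal.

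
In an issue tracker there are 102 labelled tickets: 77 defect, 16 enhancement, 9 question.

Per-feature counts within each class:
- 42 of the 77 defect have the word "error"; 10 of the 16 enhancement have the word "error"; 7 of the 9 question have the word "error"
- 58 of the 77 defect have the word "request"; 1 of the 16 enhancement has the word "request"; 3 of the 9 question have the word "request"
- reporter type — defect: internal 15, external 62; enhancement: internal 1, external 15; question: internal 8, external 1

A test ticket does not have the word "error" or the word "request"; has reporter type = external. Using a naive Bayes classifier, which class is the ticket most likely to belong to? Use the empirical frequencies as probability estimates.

defect: (77/102) × (35/77) × (19/77) × (62/77) ≈ 0.068176
enhancement: (16/102) × (6/16) × (15/16) × (15/16) ≈ 0.0517004
question: (9/102) × (2/9) × (6/9) × (1/9) ≈ 0.00145243
Highest score → defect.

defect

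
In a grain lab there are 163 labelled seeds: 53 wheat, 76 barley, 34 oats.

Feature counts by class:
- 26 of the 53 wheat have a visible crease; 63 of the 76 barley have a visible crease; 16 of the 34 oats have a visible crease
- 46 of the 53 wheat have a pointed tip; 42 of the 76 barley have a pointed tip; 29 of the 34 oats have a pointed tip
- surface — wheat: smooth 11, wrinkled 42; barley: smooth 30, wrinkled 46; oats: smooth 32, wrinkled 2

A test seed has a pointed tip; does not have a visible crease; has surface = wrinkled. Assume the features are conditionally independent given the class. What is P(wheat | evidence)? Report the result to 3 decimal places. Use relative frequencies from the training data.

0.780

wheat: (53/163) × (27/53) × (46/53) × (42/53) ≈ 0.113928
barley: (76/163) × (13/76) × (42/76) × (46/76) ≈ 0.0266769
oats: (34/163) × (18/34) × (29/34) × (2/34) ≈ 0.00554058
P(wheat | x) = 0.113928 / 0.14614548 ≈ 0.780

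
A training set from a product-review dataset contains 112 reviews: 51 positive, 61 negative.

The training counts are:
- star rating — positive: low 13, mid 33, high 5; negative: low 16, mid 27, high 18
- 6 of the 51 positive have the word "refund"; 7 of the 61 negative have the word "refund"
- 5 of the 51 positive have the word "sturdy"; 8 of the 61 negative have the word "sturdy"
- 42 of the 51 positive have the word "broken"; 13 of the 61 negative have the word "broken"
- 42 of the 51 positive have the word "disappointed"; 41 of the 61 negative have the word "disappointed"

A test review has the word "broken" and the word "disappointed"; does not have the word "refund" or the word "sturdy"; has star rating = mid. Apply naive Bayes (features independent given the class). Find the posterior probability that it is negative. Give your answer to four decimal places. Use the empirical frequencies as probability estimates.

positive: (51/112) × (33/51) × (45/51) × (46/51) × (42/51) × (42/51) ≈ 0.159032
negative: (61/112) × (27/61) × (54/61) × (53/61) × (13/61) × (41/61) ≈ 0.0265597
P(negative | x) = 0.0265597 / 0.1855917 ≈ 0.1431

0.1431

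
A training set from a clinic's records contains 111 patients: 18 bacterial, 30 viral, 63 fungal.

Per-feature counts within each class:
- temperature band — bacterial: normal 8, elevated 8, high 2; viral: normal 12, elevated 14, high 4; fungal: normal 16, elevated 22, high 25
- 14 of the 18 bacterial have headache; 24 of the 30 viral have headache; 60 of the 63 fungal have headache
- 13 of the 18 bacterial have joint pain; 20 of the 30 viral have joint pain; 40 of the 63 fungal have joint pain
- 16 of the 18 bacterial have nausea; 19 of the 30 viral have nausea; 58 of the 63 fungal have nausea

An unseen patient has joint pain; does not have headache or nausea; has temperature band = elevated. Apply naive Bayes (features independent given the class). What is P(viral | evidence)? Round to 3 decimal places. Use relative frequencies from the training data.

bacterial: (18/111) × (8/18) × (4/18) × (13/18) × (2/18) ≈ 0.00128524
viral: (30/111) × (14/30) × (6/30) × (20/30) × (11/30) ≈ 0.00616617
fungal: (63/111) × (22/63) × (3/63) × (40/63) × (5/63) ≈ 0.000475586
P(viral | x) = 0.00616617 / 0.007926996 ≈ 0.778

0.778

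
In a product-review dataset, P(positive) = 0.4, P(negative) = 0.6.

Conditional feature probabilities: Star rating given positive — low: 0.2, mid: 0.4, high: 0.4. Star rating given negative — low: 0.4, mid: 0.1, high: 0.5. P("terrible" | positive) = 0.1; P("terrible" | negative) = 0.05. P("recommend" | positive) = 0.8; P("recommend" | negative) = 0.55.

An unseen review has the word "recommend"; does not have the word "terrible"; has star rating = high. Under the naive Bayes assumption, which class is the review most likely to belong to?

negative

positive: 0.4 × 0.4 × (1−0.1) × 0.8 = 0.1152
negative: 0.6 × 0.5 × (1−0.05) × 0.55 = 0.15675
Highest score → negative.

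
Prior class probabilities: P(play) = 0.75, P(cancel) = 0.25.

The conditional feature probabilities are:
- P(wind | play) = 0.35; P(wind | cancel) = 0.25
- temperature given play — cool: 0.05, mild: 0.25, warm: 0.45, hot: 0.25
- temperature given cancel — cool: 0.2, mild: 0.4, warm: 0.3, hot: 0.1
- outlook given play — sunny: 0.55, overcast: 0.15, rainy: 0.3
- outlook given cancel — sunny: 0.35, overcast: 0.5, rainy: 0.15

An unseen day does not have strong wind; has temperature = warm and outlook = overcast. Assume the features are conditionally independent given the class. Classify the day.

play

play: 0.75 × (1−0.35) × 0.45 × 0.15 = 0.03290625
cancel: 0.25 × (1−0.25) × 0.3 × 0.5 = 0.028125
Highest score → play.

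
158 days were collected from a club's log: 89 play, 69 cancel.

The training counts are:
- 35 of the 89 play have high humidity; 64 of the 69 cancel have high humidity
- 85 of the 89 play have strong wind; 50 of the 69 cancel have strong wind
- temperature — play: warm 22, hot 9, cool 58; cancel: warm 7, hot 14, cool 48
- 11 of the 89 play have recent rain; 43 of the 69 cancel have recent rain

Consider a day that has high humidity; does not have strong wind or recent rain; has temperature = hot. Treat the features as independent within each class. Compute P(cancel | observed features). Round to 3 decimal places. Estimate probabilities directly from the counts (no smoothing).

play: (89/158) × (35/89) × (4/89) × (9/89) × (78/89) ≈ 0.000882344
cancel: (69/158) × (64/69) × (19/69) × (14/69) × (26/69) ≈ 0.00852767
P(cancel | x) = 0.00852767 / 0.009410014 ≈ 0.906

0.906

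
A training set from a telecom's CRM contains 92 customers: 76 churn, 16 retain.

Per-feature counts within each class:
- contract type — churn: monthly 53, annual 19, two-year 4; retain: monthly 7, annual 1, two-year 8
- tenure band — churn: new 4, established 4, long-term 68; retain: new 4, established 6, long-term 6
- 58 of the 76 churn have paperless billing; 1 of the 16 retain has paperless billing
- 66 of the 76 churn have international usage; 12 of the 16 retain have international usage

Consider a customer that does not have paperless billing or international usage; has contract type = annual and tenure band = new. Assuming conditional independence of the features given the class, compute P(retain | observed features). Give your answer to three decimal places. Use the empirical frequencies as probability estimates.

churn: (76/92) × (19/76) × (4/76) × (18/76) × (10/76) ≈ 0.000338733
retain: (16/92) × (1/16) × (4/16) × (15/16) × (4/16) ≈ 0.000636889
P(retain | x) = 0.000636889 / 0.000975622 ≈ 0.653

0.653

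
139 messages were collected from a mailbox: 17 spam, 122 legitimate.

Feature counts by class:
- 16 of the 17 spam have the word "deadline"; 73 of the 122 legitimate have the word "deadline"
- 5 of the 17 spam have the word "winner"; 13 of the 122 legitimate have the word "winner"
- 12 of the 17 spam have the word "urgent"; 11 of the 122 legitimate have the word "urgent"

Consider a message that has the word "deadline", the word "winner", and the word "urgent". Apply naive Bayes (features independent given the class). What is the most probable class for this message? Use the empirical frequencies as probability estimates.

spam: (17/139) × (16/17) × (5/17) × (12/17) ≈ 0.0238978
legitimate: (122/139) × (73/122) × (13/122) × (11/122) ≈ 0.00504573
Highest score → spam.

spam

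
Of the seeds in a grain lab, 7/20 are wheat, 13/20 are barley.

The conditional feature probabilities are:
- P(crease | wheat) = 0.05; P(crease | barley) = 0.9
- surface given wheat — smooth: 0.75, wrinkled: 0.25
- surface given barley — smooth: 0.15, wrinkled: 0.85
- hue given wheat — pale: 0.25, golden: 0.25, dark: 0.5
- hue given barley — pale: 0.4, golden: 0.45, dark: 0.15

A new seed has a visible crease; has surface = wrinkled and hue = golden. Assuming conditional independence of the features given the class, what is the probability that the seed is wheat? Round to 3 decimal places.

0.005

wheat: 0.35 × 0.05 × 0.25 × 0.25 = 0.00109375
barley: 0.65 × 0.9 × 0.85 × 0.45 = 0.2237625
P(wheat | x) = 0.00109375 / 0.22485625 ≈ 0.005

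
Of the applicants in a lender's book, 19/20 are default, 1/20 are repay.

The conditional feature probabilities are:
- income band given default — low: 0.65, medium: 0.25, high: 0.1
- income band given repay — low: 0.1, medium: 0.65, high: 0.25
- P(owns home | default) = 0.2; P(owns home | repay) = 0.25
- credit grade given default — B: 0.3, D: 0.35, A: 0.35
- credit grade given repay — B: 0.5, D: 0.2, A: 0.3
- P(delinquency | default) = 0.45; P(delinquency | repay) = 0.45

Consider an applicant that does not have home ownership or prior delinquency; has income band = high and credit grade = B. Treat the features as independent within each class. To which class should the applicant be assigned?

default

default: 0.95 × 0.1 × (1−0.2) × 0.3 × (1−0.45) = 0.01254
repay: 0.05 × 0.25 × (1−0.25) × 0.5 × (1−0.45) = 0.002578125
Highest score → default.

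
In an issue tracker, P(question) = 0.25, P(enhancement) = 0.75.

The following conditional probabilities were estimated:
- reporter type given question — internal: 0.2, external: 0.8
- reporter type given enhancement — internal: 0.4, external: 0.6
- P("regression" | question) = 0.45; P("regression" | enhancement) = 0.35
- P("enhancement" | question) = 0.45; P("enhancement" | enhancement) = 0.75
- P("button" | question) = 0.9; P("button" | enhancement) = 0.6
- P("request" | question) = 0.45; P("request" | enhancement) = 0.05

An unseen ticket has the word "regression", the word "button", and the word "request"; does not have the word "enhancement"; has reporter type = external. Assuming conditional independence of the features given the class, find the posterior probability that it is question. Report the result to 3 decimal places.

0.944

question: 0.25 × 0.8 × 0.45 × (1−0.45) × 0.9 × 0.45 = 0.0200475
enhancement: 0.75 × 0.6 × 0.35 × (1−0.75) × 0.6 × 0.05 = 0.00118125
P(question | x) = 0.0200475 / 0.02122875 ≈ 0.944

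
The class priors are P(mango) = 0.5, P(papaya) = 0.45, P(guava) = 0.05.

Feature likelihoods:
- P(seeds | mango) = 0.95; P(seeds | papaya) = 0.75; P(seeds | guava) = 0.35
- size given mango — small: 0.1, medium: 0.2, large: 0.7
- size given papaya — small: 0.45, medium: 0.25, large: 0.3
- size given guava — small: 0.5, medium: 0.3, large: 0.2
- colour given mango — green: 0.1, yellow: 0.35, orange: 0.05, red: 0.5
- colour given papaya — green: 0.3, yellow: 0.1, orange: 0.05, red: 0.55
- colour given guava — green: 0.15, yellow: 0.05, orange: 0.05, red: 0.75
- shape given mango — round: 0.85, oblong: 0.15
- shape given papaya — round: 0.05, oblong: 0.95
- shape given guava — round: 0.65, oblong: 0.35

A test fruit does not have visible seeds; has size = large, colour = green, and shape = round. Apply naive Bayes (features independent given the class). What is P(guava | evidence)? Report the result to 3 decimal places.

mango: 0.5 × (1−0.95) × 0.7 × 0.1 × 0.85 = 0.0014875
papaya: 0.45 × (1−0.75) × 0.3 × 0.3 × 0.05 = 0.00050625
guava: 0.05 × (1−0.35) × 0.2 × 0.15 × 0.65 = 0.00063375
P(guava | x) = 0.00063375 / 0.0026275 ≈ 0.241

0.241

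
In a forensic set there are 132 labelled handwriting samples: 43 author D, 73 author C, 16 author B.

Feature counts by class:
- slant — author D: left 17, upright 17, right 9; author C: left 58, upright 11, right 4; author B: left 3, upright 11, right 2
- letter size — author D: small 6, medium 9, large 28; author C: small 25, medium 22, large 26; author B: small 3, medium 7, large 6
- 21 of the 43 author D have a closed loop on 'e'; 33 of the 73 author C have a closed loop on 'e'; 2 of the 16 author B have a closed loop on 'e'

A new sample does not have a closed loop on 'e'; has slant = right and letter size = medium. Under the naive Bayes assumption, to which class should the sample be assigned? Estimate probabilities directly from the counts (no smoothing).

author D

author D: (43/132) × (9/43) × (9/43) × (22/43) ≈ 0.00730124
author C: (73/132) × (4/73) × (22/73) × (40/73) ≈ 0.00500407
author B: (16/132) × (2/16) × (7/16) × (14/16) ≈ 0.00580019
Highest score → author D.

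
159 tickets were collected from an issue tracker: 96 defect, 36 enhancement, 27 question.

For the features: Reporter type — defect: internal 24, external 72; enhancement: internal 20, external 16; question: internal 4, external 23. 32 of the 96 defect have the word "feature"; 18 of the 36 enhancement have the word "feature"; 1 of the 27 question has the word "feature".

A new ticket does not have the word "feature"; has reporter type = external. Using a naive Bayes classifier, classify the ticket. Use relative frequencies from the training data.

defect

defect: (96/159) × (72/96) × (64/96) ≈ 0.301887
enhancement: (36/159) × (16/36) × (18/36) ≈ 0.0503145
question: (27/159) × (23/27) × (26/27) ≈ 0.139297
Highest score → defect.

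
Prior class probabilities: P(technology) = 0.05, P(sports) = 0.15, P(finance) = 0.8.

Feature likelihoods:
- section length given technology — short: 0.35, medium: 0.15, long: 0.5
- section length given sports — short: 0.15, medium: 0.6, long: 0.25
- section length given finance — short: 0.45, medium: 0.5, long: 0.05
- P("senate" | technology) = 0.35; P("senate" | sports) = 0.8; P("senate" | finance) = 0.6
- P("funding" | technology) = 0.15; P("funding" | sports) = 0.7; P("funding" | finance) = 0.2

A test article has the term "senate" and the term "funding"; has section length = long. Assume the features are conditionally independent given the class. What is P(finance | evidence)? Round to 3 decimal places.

0.177

technology: 0.05 × 0.5 × 0.35 × 0.15 = 0.0013125
sports: 0.15 × 0.25 × 0.8 × 0.7 = 0.021
finance: 0.8 × 0.05 × 0.6 × 0.2 = 0.0048
P(finance | x) = 0.0048 / 0.0271125 ≈ 0.177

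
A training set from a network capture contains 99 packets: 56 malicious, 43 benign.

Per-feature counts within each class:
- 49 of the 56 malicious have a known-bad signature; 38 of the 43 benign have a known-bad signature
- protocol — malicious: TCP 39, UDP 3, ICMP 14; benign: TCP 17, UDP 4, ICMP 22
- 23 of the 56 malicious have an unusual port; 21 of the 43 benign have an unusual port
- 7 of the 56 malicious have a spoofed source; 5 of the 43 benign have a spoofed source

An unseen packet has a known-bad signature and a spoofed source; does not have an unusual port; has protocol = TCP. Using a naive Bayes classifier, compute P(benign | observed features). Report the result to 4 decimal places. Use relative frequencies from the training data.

malicious: (56/99) × (49/56) × (39/56) × (33/56) × (7/56) = 0.025390625
benign: (43/99) × (38/43) × (17/43) × (22/43) × (5/43) ≈ 0.00902786
P(benign | x) = 0.00902786 / 0.034418485 ≈ 0.2623

0.2623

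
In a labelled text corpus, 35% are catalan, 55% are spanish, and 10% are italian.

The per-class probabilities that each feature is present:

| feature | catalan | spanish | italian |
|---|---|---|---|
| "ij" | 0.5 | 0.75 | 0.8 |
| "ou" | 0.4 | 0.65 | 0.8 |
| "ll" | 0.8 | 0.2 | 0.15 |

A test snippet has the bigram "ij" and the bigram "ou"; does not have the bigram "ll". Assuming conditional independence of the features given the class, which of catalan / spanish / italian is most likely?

spanish

catalan: 0.35 × 0.5 × 0.4 × (1−0.8) = 0.014
spanish: 0.55 × 0.75 × 0.65 × (1−0.2) = 0.2145
italian: 0.1 × 0.8 × 0.8 × (1−0.15) = 0.0544
Highest score → spanish.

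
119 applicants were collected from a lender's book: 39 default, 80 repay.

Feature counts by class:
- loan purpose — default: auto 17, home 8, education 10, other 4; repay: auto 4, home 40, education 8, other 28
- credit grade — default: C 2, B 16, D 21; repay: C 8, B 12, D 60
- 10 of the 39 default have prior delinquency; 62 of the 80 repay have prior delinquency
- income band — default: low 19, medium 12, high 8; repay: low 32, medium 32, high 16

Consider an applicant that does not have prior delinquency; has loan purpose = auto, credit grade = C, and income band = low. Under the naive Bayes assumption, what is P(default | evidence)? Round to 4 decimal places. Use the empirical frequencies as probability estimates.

default: (39/119) × (17/39) × (2/39) × (29/39) × (19/39) ≈ 0.00265393
repay: (80/119) × (4/80) × (8/80) × (18/80) × (32/80) ≈ 0.000302521
P(default | x) = 0.00265393 / 0.002956451 ≈ 0.8977

0.8977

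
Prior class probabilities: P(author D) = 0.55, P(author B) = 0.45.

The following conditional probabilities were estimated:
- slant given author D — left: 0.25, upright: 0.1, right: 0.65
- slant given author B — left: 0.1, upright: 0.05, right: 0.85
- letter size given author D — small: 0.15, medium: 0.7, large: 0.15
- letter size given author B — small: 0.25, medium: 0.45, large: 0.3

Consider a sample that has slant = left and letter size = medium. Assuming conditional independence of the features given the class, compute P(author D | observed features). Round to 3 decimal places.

author D: 0.55 × 0.25 × 0.7 = 0.09625
author B: 0.45 × 0.1 × 0.45 = 0.02025
P(author D | x) = 0.09625 / 0.1165 ≈ 0.826

0.826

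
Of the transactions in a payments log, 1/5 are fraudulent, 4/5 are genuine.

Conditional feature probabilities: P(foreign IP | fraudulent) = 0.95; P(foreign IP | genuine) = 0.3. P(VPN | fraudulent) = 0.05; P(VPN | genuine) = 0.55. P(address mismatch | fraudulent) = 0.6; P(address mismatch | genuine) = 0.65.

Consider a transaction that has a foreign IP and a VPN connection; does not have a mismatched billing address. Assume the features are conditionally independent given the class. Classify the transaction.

genuine

fraudulent: 0.2 × 0.95 × 0.05 × (1−0.6) = 0.0038
genuine: 0.8 × 0.3 × 0.55 × (1−0.65) = 0.0462
Highest score → genuine.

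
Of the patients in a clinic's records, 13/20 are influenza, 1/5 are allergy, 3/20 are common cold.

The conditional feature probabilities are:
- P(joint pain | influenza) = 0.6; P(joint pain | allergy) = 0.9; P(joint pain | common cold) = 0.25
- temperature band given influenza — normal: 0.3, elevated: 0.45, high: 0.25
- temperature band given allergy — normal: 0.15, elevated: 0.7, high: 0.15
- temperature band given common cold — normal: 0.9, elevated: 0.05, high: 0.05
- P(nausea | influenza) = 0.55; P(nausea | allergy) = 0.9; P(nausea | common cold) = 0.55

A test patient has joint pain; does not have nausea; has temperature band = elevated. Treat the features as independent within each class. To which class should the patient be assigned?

influenza: 0.65 × 0.6 × 0.45 × (1−0.55) = 0.078975
allergy: 0.2 × 0.9 × 0.7 × (1−0.9) = 0.0126
common cold: 0.15 × 0.25 × 0.05 × (1−0.55) = 0.00084375
Highest score → influenza.

influenza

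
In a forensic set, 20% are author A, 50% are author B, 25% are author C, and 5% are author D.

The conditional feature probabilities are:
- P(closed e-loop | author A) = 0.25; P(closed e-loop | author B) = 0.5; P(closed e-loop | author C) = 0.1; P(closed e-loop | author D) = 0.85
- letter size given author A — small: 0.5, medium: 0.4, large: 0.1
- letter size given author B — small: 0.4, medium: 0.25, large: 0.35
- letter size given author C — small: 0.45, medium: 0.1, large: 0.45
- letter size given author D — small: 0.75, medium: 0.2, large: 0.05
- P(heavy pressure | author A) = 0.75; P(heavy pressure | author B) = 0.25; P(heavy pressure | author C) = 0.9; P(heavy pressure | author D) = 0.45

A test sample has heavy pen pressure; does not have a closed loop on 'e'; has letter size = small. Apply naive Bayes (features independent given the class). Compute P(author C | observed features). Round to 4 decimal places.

author A: 0.2 × (1−0.25) × 0.5 × 0.75 = 0.05625
author B: 0.5 × (1−0.5) × 0.4 × 0.25 = 0.025
author C: 0.25 × (1−0.1) × 0.45 × 0.9 = 0.091125
author D: 0.05 × (1−0.85) × 0.75 × 0.45 = 0.00253125
P(author C | x) = 0.091125 / 0.17490625 ≈ 0.5210

0.5210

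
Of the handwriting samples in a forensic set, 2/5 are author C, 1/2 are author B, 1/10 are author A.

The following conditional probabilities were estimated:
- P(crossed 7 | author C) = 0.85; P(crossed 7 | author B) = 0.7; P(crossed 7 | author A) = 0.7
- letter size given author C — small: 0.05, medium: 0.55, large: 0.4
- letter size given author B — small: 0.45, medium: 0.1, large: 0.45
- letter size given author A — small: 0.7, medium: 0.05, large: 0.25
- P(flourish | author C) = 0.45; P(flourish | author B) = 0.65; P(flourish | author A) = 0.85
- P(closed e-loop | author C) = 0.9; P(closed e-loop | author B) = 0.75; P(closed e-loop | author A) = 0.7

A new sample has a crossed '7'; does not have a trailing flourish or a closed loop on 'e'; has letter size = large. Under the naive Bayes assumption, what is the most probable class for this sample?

author C: 0.4 × 0.85 × 0.4 × (1−0.45) × (1−0.9) = 0.00748
author B: 0.5 × 0.7 × 0.45 × (1−0.65) × (1−0.75) = 0.01378125
author A: 0.1 × 0.7 × 0.25 × (1−0.85) × (1−0.7) = 0.0007875
Highest score → author B.

author B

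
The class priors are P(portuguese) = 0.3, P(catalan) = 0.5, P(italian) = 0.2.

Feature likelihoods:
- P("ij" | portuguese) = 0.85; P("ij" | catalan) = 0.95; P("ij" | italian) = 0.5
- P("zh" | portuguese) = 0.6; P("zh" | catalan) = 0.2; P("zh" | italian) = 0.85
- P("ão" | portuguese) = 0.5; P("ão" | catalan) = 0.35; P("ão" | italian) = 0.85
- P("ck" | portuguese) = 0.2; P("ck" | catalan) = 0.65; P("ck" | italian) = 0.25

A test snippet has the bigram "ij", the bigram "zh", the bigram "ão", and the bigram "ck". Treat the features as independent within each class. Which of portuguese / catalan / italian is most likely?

catalan

portuguese: 0.3 × 0.85 × 0.6 × 0.5 × 0.2 = 0.0153
catalan: 0.5 × 0.95 × 0.2 × 0.35 × 0.65 = 0.0216125
italian: 0.2 × 0.5 × 0.85 × 0.85 × 0.25 = 0.0180625
Highest score → catalan.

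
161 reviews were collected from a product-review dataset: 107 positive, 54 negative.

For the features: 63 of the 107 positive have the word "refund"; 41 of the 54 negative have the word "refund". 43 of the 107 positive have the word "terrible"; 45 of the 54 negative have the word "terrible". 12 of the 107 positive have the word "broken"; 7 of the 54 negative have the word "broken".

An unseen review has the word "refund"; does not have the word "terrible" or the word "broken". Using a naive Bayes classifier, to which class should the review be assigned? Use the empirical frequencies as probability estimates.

positive: (107/161) × (63/107) × (64/107) × (95/107) ≈ 0.207802
negative: (54/161) × (41/54) × (9/54) × (47/54) ≈ 0.0369412
Highest score → positive.

positive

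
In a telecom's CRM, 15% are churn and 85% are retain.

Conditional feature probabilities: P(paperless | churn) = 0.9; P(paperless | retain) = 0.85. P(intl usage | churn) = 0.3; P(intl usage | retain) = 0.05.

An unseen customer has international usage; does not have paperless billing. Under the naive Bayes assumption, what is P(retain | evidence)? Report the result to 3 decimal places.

churn: 0.15 × (1−0.9) × 0.3 = 0.0045
retain: 0.85 × (1−0.85) × 0.05 = 0.006375
P(retain | x) = 0.006375 / 0.010875 ≈ 0.586

0.586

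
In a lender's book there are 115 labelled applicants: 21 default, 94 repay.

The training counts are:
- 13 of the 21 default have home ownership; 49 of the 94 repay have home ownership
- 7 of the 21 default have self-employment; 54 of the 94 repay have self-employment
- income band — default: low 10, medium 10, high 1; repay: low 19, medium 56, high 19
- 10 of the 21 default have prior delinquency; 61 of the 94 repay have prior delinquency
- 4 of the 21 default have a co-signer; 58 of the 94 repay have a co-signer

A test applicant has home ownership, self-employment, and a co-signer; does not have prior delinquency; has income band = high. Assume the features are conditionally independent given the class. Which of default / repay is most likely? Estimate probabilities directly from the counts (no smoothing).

default: (21/115) × (13/21) × (7/21) × (1/21) × (11/21) × (4/21) ≈ 0.000179027
repay: (94/115) × (49/94) × (54/94) × (19/94) × (33/94) × (58/94) ≈ 0.0107171
Highest score → repay.

repay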